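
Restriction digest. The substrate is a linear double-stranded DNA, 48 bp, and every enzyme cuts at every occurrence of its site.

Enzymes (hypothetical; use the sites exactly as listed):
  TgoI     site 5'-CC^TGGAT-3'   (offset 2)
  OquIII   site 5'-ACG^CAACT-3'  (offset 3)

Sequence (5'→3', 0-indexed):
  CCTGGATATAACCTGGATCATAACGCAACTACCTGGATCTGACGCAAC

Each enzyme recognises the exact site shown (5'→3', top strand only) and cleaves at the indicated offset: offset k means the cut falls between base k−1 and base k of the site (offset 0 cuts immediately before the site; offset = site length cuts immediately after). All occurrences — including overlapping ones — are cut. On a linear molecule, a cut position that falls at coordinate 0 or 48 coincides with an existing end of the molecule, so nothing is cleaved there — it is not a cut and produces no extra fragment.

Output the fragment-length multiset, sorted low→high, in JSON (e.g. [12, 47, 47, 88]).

Site scan:
  TgoI (CCTGGAT, off=2): starts [0, 11, 31] → cuts [2, 13, 33]
  OquIII (ACGCAACT, off=3): starts [22] → cuts [25]

All cut coordinates (distinct, sorted): [2, 13, 25, 33]

Fragment lengths:
  [0,2): 2 bp
  [2,13): 11 bp
  [13,25): 12 bp
  [25,33): 8 bp
  [33,48): 15 bp

[2,8,11,12,15]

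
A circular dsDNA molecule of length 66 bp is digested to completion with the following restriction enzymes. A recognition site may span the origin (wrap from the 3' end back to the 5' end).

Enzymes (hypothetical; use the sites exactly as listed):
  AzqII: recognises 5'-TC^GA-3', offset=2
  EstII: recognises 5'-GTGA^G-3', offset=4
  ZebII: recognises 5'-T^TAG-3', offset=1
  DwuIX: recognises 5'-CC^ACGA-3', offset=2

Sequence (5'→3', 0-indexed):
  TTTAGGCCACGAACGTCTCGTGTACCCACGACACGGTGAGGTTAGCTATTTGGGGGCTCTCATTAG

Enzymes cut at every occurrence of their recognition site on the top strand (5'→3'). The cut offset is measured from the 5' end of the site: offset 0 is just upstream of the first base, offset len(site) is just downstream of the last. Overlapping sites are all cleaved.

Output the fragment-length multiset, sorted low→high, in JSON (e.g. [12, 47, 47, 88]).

Per-enzyme occurrences:
  AzqII (TCGA, off=2): no sites
  EstII (GTGAG, off=4): starts [35] → cuts [39]
  ZebII (TTAG, off=1): starts [1, 41, 62] → cuts [2, 42, 63]
  DwuIX (CCACGA, off=2): starts [6, 25] → cuts [8, 27]

All cut coordinates (distinct, sorted): [2, 8, 27, 39, 42, 63]

Fragment lengths:
  2→8: 6 bp
  8→27: 19 bp
  27→39: 12 bp
  39→42: 3 bp
  42→63: 21 bp
  63→2 (wrap): 66-63+2 = 5 bp

[3,5,6,12,19,21]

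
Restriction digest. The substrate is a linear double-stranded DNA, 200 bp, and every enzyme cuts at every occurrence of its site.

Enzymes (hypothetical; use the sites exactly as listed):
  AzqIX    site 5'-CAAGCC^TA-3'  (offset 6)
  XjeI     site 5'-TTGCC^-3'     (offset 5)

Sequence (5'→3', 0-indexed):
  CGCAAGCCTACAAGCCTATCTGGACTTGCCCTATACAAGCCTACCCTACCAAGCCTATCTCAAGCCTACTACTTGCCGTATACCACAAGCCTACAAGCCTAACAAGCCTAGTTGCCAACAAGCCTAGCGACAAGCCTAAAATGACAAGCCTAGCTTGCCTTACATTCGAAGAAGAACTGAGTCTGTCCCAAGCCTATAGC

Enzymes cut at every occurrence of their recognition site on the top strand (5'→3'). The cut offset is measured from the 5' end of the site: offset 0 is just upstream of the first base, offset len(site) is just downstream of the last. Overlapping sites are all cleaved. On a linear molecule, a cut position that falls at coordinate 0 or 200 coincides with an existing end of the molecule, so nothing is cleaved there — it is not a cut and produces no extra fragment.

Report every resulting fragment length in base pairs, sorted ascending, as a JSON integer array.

[6,8,8,8,8,8,9,9,11,11,11,12,14,14,14,14,35]

Site scan:
  AzqIX (CAAGCCTA, off=6): starts [2, 10, 35, 49, 60, 85, 93, 102, 118, 130, 144, 188] → cuts [8, 16, 41, 55, 66, 91, 99, 108, 124, 136, 150, 194]
  XjeI (TTGCC, off=5): starts [25, 72, 111, 154] → cuts [30, 77, 116, 159]

Pooled cuts: [8, 16, 30, 41, 55, 66, 77, 91, 99, 108, 116, 124, 136, 150, 159, 194]

Fragments:
  [0,8): 8 bp
  [8,16): 8 bp
  [16,30): 14 bp
  [30,41): 11 bp
  [41,55): 14 bp
  [55,66): 11 bp
  [66,77): 11 bp
  [77,91): 14 bp
  [91,99): 8 bp
  [99,108): 9 bp
  [108,116): 8 bp
  [116,124): 8 bp
  [124,136): 12 bp
  [136,150): 14 bp
  [150,159): 9 bp
  [159,194): 35 bp
  [194,200): 6 bp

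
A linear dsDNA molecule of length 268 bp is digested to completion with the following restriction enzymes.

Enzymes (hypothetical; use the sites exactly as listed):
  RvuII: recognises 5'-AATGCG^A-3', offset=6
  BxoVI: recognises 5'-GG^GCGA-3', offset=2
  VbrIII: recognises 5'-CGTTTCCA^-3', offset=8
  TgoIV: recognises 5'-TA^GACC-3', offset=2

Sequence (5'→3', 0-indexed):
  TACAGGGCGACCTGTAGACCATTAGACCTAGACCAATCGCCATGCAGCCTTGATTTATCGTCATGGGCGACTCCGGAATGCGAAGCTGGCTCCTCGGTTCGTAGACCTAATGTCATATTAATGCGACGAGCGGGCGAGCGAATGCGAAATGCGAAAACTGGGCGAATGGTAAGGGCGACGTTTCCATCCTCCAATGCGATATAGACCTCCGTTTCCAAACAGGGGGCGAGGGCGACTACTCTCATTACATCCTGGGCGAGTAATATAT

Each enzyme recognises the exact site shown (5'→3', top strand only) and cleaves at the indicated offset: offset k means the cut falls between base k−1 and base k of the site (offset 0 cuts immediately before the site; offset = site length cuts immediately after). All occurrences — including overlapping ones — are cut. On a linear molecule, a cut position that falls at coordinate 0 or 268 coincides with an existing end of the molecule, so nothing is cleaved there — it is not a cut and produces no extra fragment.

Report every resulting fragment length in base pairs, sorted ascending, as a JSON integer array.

Scan for sites:
  RvuII AATGCGA/6: at [76, 119, 140, 147, 192] ⇒ [82, 125, 146, 153, 198]
  BxoVI GGGCGA/2: at [4, 64, 131, 159, 172, 223, 229, 253] ⇒ [6, 66, 133, 161, 174, 225, 231, 255]
  VbrIII CGTTTCCA/8: at [178, 209] ⇒ [186, 217]
  TgoIV TAGACC/2: at [14, 22, 28, 101, 201] ⇒ [16, 24, 30, 103, 203]

Pooled cuts: [6, 16, 24, 30, 66, 82, 103, 125, 133, 146, 153, 161, 174, 186, 198, 203, 217, 225, 231, 255]

Fragment lengths:
  [0,6): 6 bp
  [6,16): 10 bp
  [16,24): 8 bp
  [24,30): 6 bp
  [30,66): 36 bp
  [66,82): 16 bp
  [82,103): 21 bp
  [103,125): 22 bp
  [125,133): 8 bp
  [133,146): 13 bp
  [146,153): 7 bp
  [153,161): 8 bp
  [161,174): 13 bp
  [174,186): 12 bp
  [186,198): 12 bp
  [198,203): 5 bp
  [203,217): 14 bp
  [217,225): 8 bp
  [225,231): 6 bp
  [231,255): 24 bp
  [255,268): 13 bp

[5,6,6,6,7,8,8,8,8,10,12,12,13,13,13,14,16,21,22,24,36]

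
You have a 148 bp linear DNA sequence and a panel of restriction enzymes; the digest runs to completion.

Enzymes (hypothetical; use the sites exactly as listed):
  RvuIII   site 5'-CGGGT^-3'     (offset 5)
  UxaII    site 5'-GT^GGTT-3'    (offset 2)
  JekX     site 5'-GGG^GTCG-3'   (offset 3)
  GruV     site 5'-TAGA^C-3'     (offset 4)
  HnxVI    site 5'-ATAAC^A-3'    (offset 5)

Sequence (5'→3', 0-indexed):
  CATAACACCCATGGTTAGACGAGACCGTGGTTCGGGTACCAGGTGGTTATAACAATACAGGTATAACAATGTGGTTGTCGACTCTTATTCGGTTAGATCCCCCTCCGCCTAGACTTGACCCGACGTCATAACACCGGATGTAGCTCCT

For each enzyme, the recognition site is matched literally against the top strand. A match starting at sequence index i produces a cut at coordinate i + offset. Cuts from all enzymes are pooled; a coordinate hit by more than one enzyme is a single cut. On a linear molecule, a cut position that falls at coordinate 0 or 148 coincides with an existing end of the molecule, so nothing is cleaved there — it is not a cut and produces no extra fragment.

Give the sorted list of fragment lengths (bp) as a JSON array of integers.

Site scan:
  RvuIII CGGGT/5: at [32] ⇒ [37]
  UxaII GTGGTT/2: at [26, 42, 70] ⇒ [28, 44, 72]
  JekX (GGGGTCG, off=3): no sites
  GruV TAGAC/4: at [15, 109] ⇒ [19, 113]
  HnxVI ATAACA/5: at [1, 48, 62, 127] ⇒ [6, 53, 67, 132]

Pooled cuts: [6, 19, 28, 37, 44, 53, 67, 72, 113, 132]

Fragments:
  [0,6): 6 bp
  [6,19): 13 bp
  [19,28): 9 bp
  [28,37): 9 bp
  [37,44): 7 bp
  [44,53): 9 bp
  [53,67): 14 bp
  [67,72): 5 bp
  [72,113): 41 bp
  [113,132): 19 bp
  [132,148): 16 bp

[5,6,7,9,9,9,13,14,16,19,41]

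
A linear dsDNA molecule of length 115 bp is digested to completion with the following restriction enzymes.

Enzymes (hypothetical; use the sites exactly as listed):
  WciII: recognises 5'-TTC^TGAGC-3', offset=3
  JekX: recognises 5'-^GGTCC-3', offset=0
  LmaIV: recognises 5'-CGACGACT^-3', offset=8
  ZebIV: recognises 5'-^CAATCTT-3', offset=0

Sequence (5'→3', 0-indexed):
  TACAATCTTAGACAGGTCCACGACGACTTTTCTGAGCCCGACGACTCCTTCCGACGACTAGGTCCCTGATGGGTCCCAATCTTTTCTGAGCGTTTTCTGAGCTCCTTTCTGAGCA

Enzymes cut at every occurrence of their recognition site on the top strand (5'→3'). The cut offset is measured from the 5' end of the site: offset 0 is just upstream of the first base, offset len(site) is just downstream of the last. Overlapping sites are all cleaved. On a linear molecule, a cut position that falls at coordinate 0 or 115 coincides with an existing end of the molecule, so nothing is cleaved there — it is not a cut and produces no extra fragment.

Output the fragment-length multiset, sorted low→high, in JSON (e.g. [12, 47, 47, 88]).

Scan for sites:
  WciII TTCTGAGC/3: at [29, 83, 94, 106] ⇒ [32, 86, 97, 109]
  JekX GGTCC/0: at [14, 60, 71] ⇒ [14, 60, 71]
  LmaIV CGACGACT/8: at [20, 38, 51] ⇒ [28, 46, 59]
  ZebIV CAATCTT/0: at [2, 76] ⇒ [2, 76]

Pooled cuts: [2, 14, 28, 32, 46, 59, 60, 71, 76, 86, 97, 109]

Fragment lengths:
  [0,2): 2 bp
  [2,14): 12 bp
  [14,28): 14 bp
  [28,32): 4 bp
  [32,46): 14 bp
  [46,59): 13 bp
  [59,60): 1 bp
  [60,71): 11 bp
  [71,76): 5 bp
  [76,86): 10 bp
  [86,97): 11 bp
  [97,109): 12 bp
  [109,115): 6 bp

[1,2,4,5,6,10,11,11,12,12,13,14,14]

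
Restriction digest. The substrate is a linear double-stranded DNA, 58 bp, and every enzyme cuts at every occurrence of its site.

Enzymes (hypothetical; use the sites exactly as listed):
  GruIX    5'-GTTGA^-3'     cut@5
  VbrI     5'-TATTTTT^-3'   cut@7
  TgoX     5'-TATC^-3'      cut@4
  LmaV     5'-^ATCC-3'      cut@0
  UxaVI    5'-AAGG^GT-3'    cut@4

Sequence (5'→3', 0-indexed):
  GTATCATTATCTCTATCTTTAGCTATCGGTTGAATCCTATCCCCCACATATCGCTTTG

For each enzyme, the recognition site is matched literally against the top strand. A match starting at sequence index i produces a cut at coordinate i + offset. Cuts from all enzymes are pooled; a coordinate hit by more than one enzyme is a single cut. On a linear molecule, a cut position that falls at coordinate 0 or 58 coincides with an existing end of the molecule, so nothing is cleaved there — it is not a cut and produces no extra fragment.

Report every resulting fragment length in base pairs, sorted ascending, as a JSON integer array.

[3,5,5,6,6,6,6,10,11]

Scan for sites:
  GruIX (GTTGA, off=5): starts [28] → cuts [33]
  VbrI (TATTTTT, off=7): no sites
  TgoX (TATC, off=4): starts [1, 7, 13, 23, 37, 48] → cuts [5, 11, 17, 27, 41, 52]
  LmaV (ATCC, off=0): starts [33, 38] → cuts [33, 38]
  UxaVI (AAGGGT, off=4): no sites

Pooled cuts: [5, 11, 17, 27, 33, 38, 41, 52]

Fragments:
  [0,5): 5 bp
  [5,11): 6 bp
  [11,17): 6 bp
  [17,27): 10 bp
  [27,33): 6 bp
  [33,38): 5 bp
  [38,41): 3 bp
  [41,52): 11 bp
  [52,58): 6 bp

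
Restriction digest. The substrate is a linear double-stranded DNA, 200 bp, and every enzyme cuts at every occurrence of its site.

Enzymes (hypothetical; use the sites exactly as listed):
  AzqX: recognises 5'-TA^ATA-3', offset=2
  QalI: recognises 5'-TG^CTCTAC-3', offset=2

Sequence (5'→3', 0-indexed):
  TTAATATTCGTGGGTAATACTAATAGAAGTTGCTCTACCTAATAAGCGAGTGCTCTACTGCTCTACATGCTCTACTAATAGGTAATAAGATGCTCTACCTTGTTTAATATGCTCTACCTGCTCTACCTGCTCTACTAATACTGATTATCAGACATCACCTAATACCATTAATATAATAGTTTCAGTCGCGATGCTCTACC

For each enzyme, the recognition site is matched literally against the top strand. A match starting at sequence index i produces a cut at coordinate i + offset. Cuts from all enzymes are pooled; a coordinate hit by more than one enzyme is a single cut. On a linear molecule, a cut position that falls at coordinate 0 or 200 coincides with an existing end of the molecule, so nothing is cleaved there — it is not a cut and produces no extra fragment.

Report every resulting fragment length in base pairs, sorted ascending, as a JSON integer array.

Per-enzyme occurrences:
  AzqX TAATA/2: at [1, 14, 20, 39, 75, 82, 104, 135, 159, 168, 173] ⇒ [3, 16, 22, 41, 77, 84, 106, 137, 161, 170, 175]
  QalI TGCTCTAC/2: at [30, 50, 58, 67, 90, 109, 118, 127, 191] ⇒ [32, 52, 60, 69, 92, 111, 120, 129, 193]

Pooled cuts: [3, 16, 22, 32, 41, 52, 60, 69, 77, 84, 92, 106, 111, 120, 129, 137, 161, 170, 175, 193]

Fragments:
  [0,3): 3 bp
  [3,16): 13 bp
  [16,22): 6 bp
  [22,32): 10 bp
  [32,41): 9 bp
  [41,52): 11 bp
  [52,60): 8 bp
  [60,69): 9 bp
  [69,77): 8 bp
  [77,84): 7 bp
  [84,92): 8 bp
  [92,106): 14 bp
  [106,111): 5 bp
  [111,120): 9 bp
  [120,129): 9 bp
  [129,137): 8 bp
  [137,161): 24 bp
  [161,170): 9 bp
  [170,175): 5 bp
  [175,193): 18 bp
  [193,200): 7 bp

[3,5,5,6,7,7,8,8,8,8,9,9,9,9,9,10,11,13,14,18,24]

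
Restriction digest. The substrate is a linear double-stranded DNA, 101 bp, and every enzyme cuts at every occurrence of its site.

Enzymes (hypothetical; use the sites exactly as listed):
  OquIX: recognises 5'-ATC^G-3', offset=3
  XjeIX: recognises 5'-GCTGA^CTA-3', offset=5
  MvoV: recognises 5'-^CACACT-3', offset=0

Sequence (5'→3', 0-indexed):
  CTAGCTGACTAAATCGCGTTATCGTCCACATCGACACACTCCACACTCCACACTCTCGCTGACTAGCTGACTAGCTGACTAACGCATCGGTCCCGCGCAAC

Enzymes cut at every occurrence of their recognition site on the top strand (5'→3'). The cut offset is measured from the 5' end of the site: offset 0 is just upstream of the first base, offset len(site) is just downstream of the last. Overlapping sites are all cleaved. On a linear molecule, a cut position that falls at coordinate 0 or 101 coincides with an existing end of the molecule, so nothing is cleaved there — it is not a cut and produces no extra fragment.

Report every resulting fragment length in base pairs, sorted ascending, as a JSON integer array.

Site scan:
  OquIX (ATCG, off=3): starts [12, 20, 29, 85] → cuts [15, 23, 32, 88]
  XjeIX (GCTGACTA, off=5): starts [3, 57, 65, 73] → cuts [8, 62, 70, 78]
  MvoV (CACACT, off=0): starts [34, 41, 48] → cuts [34, 41, 48]

Pooled cuts: [8, 15, 23, 32, 34, 41, 48, 62, 70, 78, 88]

Fragment lengths:
  [0,8): 8 bp
  [8,15): 7 bp
  [15,23): 8 bp
  [23,32): 9 bp
  [32,34): 2 bp
  [34,41): 7 bp
  [41,48): 7 bp
  [48,62): 14 bp
  [62,70): 8 bp
  [70,78): 8 bp
  [78,88): 10 bp
  [88,101): 13 bp

[2,7,7,7,8,8,8,8,9,10,13,14]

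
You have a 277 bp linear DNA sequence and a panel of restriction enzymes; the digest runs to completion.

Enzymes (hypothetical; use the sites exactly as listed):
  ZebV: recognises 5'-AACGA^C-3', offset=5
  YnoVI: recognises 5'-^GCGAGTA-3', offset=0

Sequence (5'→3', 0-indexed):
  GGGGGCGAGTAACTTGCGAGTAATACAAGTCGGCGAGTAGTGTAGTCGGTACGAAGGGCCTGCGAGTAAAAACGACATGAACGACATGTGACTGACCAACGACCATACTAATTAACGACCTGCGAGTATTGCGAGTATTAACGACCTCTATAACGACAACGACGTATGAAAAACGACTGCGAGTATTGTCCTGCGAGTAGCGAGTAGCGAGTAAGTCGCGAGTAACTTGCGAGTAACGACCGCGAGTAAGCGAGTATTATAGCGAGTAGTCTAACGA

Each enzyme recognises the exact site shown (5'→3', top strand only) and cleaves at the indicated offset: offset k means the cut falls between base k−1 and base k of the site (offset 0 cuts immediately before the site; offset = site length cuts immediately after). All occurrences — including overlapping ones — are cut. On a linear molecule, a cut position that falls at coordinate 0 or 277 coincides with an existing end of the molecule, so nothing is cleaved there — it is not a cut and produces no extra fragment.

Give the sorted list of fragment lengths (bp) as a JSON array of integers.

Site scan:
  ZebV AACGAC/5: at [70, 79, 97, 113, 139, 151, 157, 171, 234] ⇒ [75, 84, 102, 118, 144, 156, 162, 176, 239]
  YnoVI GCGAGTA/0: at [4, 15, 32, 61, 121, 130, 178, 192, 199, 206, 217, 228, 241, 249, 261] ⇒ [4, 15, 32, 61, 121, 130, 178, 192, 199, 206, 217, 228, 241, 249, 261]

Pooled cuts: [4, 15, 32, 61, 75, 84, 102, 118, 121, 130, 144, 156, 162, 176, 178, 192, 199, 206, 217, 228, 239, 241, 249, 261]

Fragments:
  [0,4): 4 bp
  [4,15): 11 bp
  [15,32): 17 bp
  [32,61): 29 bp
  [61,75): 14 bp
  [75,84): 9 bp
  [84,102): 18 bp
  [102,118): 16 bp
  [118,121): 3 bp
  [121,130): 9 bp
  [130,144): 14 bp
  [144,156): 12 bp
  [156,162): 6 bp
  [162,176): 14 bp
  [176,178): 2 bp
  [178,192): 14 bp
  [192,199): 7 bp
  [199,206): 7 bp
  [206,217): 11 bp
  [217,228): 11 bp
  [228,239): 11 bp
  [239,241): 2 bp
  [241,249): 8 bp
  [249,261): 12 bp
  [261,277): 16 bp

[2,2,3,4,6,7,7,8,9,9,11,11,11,11,12,12,14,14,14,14,16,16,17,18,29]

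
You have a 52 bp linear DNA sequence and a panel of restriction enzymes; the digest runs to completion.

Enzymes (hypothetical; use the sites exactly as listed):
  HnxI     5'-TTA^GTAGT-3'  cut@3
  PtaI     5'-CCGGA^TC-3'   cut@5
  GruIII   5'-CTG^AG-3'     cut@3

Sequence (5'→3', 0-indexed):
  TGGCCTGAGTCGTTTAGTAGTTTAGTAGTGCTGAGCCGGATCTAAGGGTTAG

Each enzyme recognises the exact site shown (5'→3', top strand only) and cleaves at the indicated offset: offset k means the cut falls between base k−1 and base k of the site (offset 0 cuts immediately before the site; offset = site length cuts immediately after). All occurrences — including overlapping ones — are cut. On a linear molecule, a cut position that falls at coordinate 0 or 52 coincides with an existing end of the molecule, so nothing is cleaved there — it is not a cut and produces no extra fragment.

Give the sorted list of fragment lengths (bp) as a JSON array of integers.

[7,7,8,9,9,12]

Site scan:
  HnxI (TTAGTAGT, off=3): starts [13, 21] → cuts [16, 24]
  PtaI (CCGGATC, off=5): starts [35] → cuts [40]
  GruIII (CTGAG, off=3): starts [4, 30] → cuts [7, 33]

All cut coordinates (distinct, sorted): [7, 16, 24, 33, 40]

Fragment lengths:
  [0,7): 7 bp
  [7,16): 9 bp
  [16,24): 8 bp
  [24,33): 9 bp
  [33,40): 7 bp
  [40,52): 12 bp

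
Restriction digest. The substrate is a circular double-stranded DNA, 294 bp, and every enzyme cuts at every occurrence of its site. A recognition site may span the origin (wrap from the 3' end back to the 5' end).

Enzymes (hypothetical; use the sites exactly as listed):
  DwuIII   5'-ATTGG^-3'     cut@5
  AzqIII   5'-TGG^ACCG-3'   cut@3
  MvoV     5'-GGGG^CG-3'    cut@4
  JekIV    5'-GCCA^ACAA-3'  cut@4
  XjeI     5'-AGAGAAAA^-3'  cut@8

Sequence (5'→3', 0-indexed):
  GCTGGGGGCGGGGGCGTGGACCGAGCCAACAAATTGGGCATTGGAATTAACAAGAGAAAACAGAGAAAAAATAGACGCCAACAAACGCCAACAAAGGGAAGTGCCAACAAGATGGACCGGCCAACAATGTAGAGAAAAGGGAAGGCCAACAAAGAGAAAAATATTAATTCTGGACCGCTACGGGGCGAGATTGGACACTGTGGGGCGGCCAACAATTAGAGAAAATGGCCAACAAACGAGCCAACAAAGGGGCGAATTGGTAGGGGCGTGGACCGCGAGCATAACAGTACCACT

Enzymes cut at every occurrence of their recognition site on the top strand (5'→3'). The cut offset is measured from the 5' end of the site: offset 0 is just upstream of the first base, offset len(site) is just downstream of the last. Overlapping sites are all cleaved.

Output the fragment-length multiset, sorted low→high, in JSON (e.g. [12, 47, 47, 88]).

[5,5,6,6,6,6,7,8,8,9,9,9,9,9,9,10,10,11,11,12,12,12,13,14,15,16,16,31]

Per-enzyme occurrences:
  DwuIII ATTGG/5: at [32, 39, 189, 255] ⇒ [37, 44, 194, 260]
  AzqIII TGGACCG/3: at [16, 112, 170, 268] ⇒ [19, 115, 173, 271]
  MvoV GGGGCG/4: at [4, 10, 181, 201, 248, 262] ⇒ [8, 14, 185, 205, 252, 266]
  JekIV GCCAACAA/4: at [24, 76, 86, 102, 119, 144, 207, 227, 239] ⇒ [28, 80, 90, 106, 123, 148, 211, 231, 243]
  XjeI AGAGAAAA/8: at [52, 61, 130, 152, 217] ⇒ [60, 69, 138, 160, 225]

All cut coordinates (distinct, sorted): [8, 14, 19, 28, 37, 44, 60, 69, 80, 90, 106, 115, 123, 138, 148, 160, 173, 185, 194, 205, 211, 225, 231, 243, 252, 260, 266, 271]

Fragment lengths:
  8→14: 6 bp
  14→19: 5 bp
  19→28: 9 bp
  28→37: 9 bp
  37→44: 7 bp
  44→60: 16 bp
  60→69: 9 bp
  69→80: 11 bp
  80→90: 10 bp
  90→106: 16 bp
  106→115: 9 bp
  115→123: 8 bp
  123→138: 15 bp
  138→148: 10 bp
  148→160: 12 bp
  160→173: 13 bp
  173→185: 12 bp
  185→194: 9 bp
  194→205: 11 bp
  205→211: 6 bp
  211→225: 14 bp
  225→231: 6 bp
  231→243: 12 bp
  243→252: 9 bp
  252→260: 8 bp
  260→266: 6 bp
  266→271: 5 bp
  271→8 (wrap): 294-271+8 = 31 bp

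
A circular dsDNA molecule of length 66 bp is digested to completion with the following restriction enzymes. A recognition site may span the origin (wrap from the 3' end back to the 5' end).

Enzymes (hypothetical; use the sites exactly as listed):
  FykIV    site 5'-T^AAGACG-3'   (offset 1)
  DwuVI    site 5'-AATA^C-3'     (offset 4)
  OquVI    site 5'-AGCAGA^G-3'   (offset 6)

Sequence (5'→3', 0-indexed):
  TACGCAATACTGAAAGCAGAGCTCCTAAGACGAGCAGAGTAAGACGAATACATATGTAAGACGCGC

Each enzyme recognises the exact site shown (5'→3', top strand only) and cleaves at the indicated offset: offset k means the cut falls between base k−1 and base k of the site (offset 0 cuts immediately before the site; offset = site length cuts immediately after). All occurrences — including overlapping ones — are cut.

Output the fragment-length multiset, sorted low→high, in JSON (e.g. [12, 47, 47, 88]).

Per-enzyme occurrences:
  FykIV (TAAGACG, off=1): starts [25, 39, 56] → cuts [26, 40, 57]
  DwuVI (AATAC, off=4): starts [5, 46] → cuts [9, 50]
  OquVI (AGCAGAG, off=6): starts [14, 32] → cuts [20, 38]

Pooled cuts: [9, 20, 26, 38, 40, 50, 57]

Fragments:
  9→20: 11 bp
  20→26: 6 bp
  26→38: 12 bp
  38→40: 2 bp
  40→50: 10 bp
  50→57: 7 bp
  57→9 (wrap): 66-57+9 = 18 bp

[2,6,7,10,11,12,18]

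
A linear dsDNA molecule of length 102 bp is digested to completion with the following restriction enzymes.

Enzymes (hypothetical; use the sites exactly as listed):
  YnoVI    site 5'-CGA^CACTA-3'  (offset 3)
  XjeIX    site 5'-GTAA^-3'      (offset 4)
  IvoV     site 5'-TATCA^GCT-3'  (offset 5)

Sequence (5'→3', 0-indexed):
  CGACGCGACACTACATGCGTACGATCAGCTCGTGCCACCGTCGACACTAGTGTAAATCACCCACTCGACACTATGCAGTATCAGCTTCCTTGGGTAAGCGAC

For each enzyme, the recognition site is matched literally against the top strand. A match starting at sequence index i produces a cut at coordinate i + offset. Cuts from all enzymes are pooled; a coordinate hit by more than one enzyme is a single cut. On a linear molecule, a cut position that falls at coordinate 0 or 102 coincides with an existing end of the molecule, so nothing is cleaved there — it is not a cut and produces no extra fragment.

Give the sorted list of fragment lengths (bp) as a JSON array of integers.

Site scan:
  YnoVI CGACACTA/3: at [5, 41, 65] ⇒ [8, 44, 68]
  XjeIX GTAA/4: at [51, 93] ⇒ [55, 97]
  IvoV TATCAGCT/5: at [78] ⇒ [83]

All cut coordinates (distinct, sorted): [8, 44, 55, 68, 83, 97]

Fragments:
  [0,8): 8 bp
  [8,44): 36 bp
  [44,55): 11 bp
  [55,68): 13 bp
  [68,83): 15 bp
  [83,97): 14 bp
  [97,102): 5 bp

[5,8,11,13,14,15,36]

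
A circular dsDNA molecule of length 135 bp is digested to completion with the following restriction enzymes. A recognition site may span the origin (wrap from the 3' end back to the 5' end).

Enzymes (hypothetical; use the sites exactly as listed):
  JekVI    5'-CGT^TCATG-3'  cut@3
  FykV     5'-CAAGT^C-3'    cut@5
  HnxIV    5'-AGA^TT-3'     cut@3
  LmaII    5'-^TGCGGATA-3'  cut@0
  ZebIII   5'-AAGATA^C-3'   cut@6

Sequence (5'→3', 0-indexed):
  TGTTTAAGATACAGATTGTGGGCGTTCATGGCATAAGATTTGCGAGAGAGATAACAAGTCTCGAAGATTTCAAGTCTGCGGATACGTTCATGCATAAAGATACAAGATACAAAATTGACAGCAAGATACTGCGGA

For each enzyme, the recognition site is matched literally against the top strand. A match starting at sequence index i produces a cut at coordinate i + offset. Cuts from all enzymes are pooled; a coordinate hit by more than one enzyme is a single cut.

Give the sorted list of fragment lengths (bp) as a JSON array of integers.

[1,4,7,8,8,10,11,13,15,18,19,21]

Site scan:
  JekVI (CGTTCATG, off=3): starts [22, 84] → cuts [25, 87]
  FykV (CAAGTC, off=5): starts [54, 70] → cuts [59, 75]
  HnxIV (AGATT, off=3): starts [12, 35, 64] → cuts [15, 38, 67]
  LmaII (TGCGGATA, off=0): starts [76] → cuts [76]
  ZebIII (AAGATAC, off=6): starts [5, 96, 103, 122] → cuts [11, 102, 109, 128]

Pooled cuts: [11, 15, 25, 38, 59, 67, 75, 76, 87, 102, 109, 128]

Fragment lengths:
  11→15: 4 bp
  15→25: 10 bp
  25→38: 13 bp
  38→59: 21 bp
  59→67: 8 bp
  67→75: 8 bp
  75→76: 1 bp
  76→87: 11 bp
  87→102: 15 bp
  102→109: 7 bp
  109→128: 19 bp
  128→11 (wrap): 135-128+11 = 18 bp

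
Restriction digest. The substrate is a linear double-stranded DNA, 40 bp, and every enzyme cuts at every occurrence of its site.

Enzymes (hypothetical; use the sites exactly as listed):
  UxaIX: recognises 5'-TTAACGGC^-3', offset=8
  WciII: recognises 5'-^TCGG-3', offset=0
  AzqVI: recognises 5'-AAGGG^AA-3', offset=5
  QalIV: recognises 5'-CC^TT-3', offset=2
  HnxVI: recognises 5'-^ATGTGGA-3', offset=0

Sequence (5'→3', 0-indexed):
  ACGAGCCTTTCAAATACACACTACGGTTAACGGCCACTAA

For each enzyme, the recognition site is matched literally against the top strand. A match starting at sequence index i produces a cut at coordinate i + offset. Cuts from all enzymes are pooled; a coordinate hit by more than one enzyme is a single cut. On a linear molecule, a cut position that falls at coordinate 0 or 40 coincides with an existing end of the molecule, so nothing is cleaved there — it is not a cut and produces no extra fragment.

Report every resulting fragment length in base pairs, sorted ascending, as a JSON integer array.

[6,7,27]

Scan for sites:
  UxaIX (TTAACGGC, off=8): starts [26] → cuts [34]
  WciII (TCGG, off=0): no sites
  AzqVI (AAGGGAA, off=5): no sites
  QalIV (CCTT, off=2): starts [5] → cuts [7]
  HnxVI (ATGTGGA, off=0): no sites

Pooled cuts: [7, 34]

Fragments:
  [0,7): 7 bp
  [7,34): 27 bp
  [34,40): 6 bp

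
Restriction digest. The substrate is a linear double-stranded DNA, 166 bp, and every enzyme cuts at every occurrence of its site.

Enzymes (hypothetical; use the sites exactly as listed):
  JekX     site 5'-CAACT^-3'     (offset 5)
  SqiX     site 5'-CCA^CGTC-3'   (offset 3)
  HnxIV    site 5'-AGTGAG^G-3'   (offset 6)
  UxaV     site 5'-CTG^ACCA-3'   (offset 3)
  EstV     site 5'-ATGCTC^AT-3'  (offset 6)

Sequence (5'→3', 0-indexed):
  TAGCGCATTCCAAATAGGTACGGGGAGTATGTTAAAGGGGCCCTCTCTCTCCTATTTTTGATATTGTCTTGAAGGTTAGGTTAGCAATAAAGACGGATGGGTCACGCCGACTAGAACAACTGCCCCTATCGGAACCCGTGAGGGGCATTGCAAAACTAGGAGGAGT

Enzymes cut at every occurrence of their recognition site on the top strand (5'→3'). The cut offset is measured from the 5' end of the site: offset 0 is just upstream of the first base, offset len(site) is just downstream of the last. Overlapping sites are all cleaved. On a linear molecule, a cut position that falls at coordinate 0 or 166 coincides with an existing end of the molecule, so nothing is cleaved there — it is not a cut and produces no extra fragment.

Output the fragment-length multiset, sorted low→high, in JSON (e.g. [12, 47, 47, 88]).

Site scan:
  JekX (CAACT, off=5): starts [116] → cuts [121]
  SqiX (CCACGTC, off=3): no sites
  HnxIV (AGTGAGG, off=6): no sites
  UxaV (CTGACCA, off=3): no sites
  EstV (ATGCTCAT, off=6): no sites

Pooled cuts: [121]

Fragments:
  [0,121): 121 bp
  [121,166): 45 bp

[45,121]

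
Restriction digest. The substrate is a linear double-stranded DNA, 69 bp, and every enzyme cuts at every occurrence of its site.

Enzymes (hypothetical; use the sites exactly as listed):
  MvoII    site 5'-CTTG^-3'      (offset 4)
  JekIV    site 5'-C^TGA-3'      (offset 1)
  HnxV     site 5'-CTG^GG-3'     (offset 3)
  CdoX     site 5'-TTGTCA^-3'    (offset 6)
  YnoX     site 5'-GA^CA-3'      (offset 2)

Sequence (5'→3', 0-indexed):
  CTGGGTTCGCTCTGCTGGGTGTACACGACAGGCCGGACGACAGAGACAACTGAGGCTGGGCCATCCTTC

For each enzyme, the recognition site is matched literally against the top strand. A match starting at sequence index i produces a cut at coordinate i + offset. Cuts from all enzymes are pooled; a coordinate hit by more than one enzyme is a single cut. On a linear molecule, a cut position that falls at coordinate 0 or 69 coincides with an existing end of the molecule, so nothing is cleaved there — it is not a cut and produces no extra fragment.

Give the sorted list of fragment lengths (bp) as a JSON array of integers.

Scan for sites:
  MvoII (CTTG, off=4): no sites
  JekIV CTGA/1: at [49] ⇒ [50]
  HnxV CTGGG/3: at [0, 14, 55] ⇒ [3, 17, 58]
  CdoX (TTGTCA, off=6): no sites
  YnoX GACA/2: at [26, 38, 44] ⇒ [28, 40, 46]

Pooled cuts: [3, 17, 28, 40, 46, 50, 58]

Fragments:
  [0,3): 3 bp
  [3,17): 14 bp
  [17,28): 11 bp
  [28,40): 12 bp
  [40,46): 6 bp
  [46,50): 4 bp
  [50,58): 8 bp
  [58,69): 11 bp

[3,4,6,8,11,11,12,14]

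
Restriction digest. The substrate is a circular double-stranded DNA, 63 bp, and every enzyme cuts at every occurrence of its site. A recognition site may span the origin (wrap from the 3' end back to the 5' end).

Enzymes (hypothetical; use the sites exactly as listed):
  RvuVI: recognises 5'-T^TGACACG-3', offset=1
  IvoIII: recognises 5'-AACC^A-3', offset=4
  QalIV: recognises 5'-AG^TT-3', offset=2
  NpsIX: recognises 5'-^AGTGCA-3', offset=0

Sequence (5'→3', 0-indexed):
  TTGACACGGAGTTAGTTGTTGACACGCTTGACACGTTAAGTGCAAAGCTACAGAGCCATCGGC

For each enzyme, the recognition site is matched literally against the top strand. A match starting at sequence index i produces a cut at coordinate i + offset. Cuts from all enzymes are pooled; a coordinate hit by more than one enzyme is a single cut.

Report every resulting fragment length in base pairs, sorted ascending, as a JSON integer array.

[4,4,9,10,10,26]

Scan for sites:
  RvuVI (TTGACACG, off=1): starts [0, 18, 27] → cuts [1, 19, 28]
  IvoIII (AACCA, off=4): no sites
  QalIV (AGTT, off=2): starts [9, 13] → cuts [11, 15]
  NpsIX (AGTGCA, off=0): starts [38] → cuts [38]

All cut coordinates (distinct, sorted): [1, 11, 15, 19, 28, 38]

Fragment lengths:
  1→11: 10 bp
  11→15: 4 bp
  15→19: 4 bp
  19→28: 9 bp
  28→38: 10 bp
  38→1 (wrap): 63-38+1 = 26 bp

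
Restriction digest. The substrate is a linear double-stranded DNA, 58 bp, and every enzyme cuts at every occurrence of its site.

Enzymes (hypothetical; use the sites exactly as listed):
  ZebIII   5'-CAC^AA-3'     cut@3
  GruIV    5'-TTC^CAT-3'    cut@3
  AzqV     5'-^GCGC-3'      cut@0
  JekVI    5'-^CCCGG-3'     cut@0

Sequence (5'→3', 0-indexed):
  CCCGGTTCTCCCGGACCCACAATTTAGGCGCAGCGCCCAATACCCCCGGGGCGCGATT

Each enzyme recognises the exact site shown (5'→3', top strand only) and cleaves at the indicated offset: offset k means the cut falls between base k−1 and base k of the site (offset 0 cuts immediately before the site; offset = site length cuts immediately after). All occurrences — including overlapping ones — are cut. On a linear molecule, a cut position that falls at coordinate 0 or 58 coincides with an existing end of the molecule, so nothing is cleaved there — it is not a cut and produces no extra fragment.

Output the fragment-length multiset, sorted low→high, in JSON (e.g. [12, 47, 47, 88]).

Scan for sites:
  ZebIII CACAA/3: at [17] ⇒ [20]
  GruIV (TTCCAT, off=3): no sites
  AzqV GCGC/0: at [27, 32, 50] ⇒ [27, 32, 50]
  JekVI CCCGG/0: at [0, 9, 44] ⇒ [9, 44] (position 0 is a terminus of the linear molecule — no cut)

Pooled cuts: [9, 20, 27, 32, 44, 50]

Fragment lengths:
  [0,9): 9 bp
  [9,20): 11 bp
  [20,27): 7 bp
  [27,32): 5 bp
  [32,44): 12 bp
  [44,50): 6 bp
  [50,58): 8 bp

[5,6,7,8,9,11,12]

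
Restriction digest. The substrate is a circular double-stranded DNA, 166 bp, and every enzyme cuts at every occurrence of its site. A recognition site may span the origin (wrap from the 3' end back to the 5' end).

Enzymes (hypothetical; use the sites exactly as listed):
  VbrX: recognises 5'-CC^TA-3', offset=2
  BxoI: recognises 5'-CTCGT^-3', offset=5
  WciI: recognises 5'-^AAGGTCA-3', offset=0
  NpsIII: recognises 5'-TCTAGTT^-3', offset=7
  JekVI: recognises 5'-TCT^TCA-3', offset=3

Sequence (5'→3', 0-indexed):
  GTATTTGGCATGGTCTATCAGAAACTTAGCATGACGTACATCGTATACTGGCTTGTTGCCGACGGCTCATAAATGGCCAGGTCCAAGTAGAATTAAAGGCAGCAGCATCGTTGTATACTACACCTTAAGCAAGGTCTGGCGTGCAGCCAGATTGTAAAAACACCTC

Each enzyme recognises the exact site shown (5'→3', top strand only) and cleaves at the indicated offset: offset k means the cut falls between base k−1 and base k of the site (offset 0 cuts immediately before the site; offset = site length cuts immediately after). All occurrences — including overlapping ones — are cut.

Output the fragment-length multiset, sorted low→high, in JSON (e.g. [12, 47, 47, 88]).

Site scan:
  VbrX (CCTA, off=2): no sites
  BxoI CTCGT/5: at [163] ⇒ [2]
  WciI (AAGGTCA, off=0): no sites
  NpsIII (TCTAGTT, off=7): no sites
  JekVI (TCTTCA, off=3): no sites

All cut coordinates (distinct, sorted): [2]

Fragment lengths:
  2→2 (wrap): 166-2+2 = 166 bp

[166]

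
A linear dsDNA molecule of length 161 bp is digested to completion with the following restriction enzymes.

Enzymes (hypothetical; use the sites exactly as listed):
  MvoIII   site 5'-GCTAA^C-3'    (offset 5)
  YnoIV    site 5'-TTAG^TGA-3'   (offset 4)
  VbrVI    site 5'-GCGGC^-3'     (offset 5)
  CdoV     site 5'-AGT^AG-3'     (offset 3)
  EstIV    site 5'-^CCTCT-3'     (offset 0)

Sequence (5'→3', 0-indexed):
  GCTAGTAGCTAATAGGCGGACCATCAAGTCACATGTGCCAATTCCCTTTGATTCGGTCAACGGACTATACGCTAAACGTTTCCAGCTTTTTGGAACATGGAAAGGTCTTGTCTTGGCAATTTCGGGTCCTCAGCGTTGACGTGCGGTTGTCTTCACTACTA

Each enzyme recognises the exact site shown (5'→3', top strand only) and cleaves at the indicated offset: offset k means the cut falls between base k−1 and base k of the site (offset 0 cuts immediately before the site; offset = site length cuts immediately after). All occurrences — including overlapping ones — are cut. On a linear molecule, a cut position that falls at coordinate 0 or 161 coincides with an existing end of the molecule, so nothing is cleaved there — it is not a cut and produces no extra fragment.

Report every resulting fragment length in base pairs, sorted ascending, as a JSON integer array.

Per-enzyme occurrences:
  MvoIII (GCTAAC, off=5): no sites
  YnoIV (TTAGTGA, off=4): no sites
  VbrVI (GCGGC, off=5): no sites
  CdoV (AGTAG, off=3): starts [3] → cuts [6]
  EstIV (CCTCT, off=0): no sites

All cut coordinates (distinct, sorted): [6]

Fragments:
  [0,6): 6 bp
  [6,161): 155 bp

[6,155]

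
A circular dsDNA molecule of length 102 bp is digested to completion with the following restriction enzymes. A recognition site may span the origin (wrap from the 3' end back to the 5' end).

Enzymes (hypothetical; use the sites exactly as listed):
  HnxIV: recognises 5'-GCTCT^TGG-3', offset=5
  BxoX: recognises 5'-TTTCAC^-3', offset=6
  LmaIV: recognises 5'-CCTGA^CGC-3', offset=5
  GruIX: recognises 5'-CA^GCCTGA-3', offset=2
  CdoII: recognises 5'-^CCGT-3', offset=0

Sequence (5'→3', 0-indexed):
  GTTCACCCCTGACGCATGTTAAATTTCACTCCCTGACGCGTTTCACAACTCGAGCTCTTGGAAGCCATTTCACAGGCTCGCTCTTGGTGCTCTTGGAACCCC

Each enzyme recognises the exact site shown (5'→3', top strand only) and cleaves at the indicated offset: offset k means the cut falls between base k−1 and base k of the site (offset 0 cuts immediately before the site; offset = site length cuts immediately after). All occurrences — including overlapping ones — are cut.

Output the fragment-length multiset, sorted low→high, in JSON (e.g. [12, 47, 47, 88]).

[7,7,9,10,11,12,14,15,17]

Site scan:
  HnxIV GCTCTTGG/5: at [53, 79, 88] ⇒ [58, 84, 93]
  BxoX TTTCAC/6: at [23, 40, 67] ⇒ [29, 46, 73]
  LmaIV CCTGACGC/5: at [7, 31] ⇒ [12, 36]
  GruIX (CAGCCTGA, off=2): no sites
  CdoII CCGT/0: at [100] ⇒ [100]

Pooled cuts: [12, 29, 36, 46, 58, 73, 84, 93, 100]

Fragments:
  12→29: 17 bp
  29→36: 7 bp
  36→46: 10 bp
  46→58: 12 bp
  58→73: 15 bp
  73→84: 11 bp
  84→93: 9 bp
  93→100: 7 bp
  100→12 (wrap): 102-100+12 = 14 bp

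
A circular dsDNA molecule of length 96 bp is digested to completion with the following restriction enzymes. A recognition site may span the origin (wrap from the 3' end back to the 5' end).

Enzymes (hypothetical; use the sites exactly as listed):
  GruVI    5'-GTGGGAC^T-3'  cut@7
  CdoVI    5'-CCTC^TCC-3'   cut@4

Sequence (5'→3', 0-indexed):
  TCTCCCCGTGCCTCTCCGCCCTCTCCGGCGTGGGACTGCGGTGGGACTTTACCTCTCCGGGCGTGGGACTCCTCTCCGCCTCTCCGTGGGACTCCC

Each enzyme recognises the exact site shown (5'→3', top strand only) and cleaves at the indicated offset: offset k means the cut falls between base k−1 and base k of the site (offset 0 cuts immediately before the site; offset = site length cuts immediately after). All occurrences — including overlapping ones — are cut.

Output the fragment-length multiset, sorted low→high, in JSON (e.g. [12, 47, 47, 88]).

Scan for sites:
  GruVI (GTGGGACT, off=7): starts [29, 40, 62, 85] → cuts [36, 47, 69, 92]
  CdoVI (CCTCTCC, off=4): starts [10, 19, 51, 70, 78, 94] → cuts [2, 14, 23, 55, 74, 82]

All cut coordinates (distinct, sorted): [2, 14, 23, 36, 47, 55, 69, 74, 82, 92]

Fragments:
  2→14: 12 bp
  14→23: 9 bp
  23→36: 13 bp
  36→47: 11 bp
  47→55: 8 bp
  55→69: 14 bp
  69→74: 5 bp
  74→82: 8 bp
  82→92: 10 bp
  92→2 (wrap): 96-92+2 = 6 bp

[5,6,8,8,9,10,11,12,13,14]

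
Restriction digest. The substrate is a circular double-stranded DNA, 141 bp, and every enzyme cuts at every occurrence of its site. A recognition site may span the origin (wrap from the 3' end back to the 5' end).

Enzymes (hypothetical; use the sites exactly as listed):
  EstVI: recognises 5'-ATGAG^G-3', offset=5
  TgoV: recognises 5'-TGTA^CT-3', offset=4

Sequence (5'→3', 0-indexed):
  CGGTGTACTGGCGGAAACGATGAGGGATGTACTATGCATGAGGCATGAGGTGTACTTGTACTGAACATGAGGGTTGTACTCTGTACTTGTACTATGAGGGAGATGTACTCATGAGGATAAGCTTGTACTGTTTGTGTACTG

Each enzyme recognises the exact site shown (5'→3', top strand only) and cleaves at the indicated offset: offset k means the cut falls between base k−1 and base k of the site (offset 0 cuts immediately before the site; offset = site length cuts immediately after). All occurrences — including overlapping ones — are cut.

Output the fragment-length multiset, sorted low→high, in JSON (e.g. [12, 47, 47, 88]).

Site scan:
  EstVI ATGAGG/5: at [19, 37, 44, 66, 93, 110] ⇒ [24, 42, 49, 71, 98, 115]
  TgoV TGTACT/4: at [3, 27, 50, 56, 74, 81, 87, 103, 123, 134] ⇒ [7, 31, 54, 60, 78, 85, 91, 107, 127, 138]

Pooled cuts: [7, 24, 31, 42, 49, 54, 60, 71, 78, 85, 91, 98, 107, 115, 127, 138]

Fragments:
  7→24: 17 bp
  24→31: 7 bp
  31→42: 11 bp
  42→49: 7 bp
  49→54: 5 bp
  54→60: 6 bp
  60→71: 11 bp
  71→78: 7 bp
  78→85: 7 bp
  85→91: 6 bp
  91→98: 7 bp
  98→107: 9 bp
  107→115: 8 bp
  115→127: 12 bp
  127→138: 11 bp
  138→7 (wrap): 141-138+7 = 10 bp

[5,6,6,7,7,7,7,7,8,9,10,11,11,11,12,17]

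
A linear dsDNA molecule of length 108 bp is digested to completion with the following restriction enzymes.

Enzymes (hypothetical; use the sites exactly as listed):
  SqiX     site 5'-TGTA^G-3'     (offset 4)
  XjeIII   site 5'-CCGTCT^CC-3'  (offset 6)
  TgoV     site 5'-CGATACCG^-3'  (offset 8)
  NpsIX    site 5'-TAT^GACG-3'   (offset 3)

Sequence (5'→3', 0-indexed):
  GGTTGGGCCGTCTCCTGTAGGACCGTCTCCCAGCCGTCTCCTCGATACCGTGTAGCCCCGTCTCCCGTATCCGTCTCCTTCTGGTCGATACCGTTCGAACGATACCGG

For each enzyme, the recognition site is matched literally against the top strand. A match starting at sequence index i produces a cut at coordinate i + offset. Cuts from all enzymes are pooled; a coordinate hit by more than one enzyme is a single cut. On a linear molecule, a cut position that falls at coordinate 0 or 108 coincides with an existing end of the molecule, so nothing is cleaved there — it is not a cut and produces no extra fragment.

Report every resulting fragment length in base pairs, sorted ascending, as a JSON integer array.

[1,4,6,9,9,11,11,13,13,14,17]

Site scan:
  SqiX (TGTAG, off=4): starts [15, 50] → cuts [19, 54]
  XjeIII (CCGTCTCC, off=6): starts [7, 22, 33, 57, 70] → cuts [13, 28, 39, 63, 76]
  TgoV (CGATACCG, off=8): starts [42, 85, 99] → cuts [50, 93, 107]
  NpsIX (TATGACG, off=3): no sites

Pooled cuts: [13, 19, 28, 39, 50, 54, 63, 76, 93, 107]

Fragments:
  [0,13): 13 bp
  [13,19): 6 bp
  [19,28): 9 bp
  [28,39): 11 bp
  [39,50): 11 bp
  [50,54): 4 bp
  [54,63): 9 bp
  [63,76): 13 bp
  [76,93): 17 bp
  [93,107): 14 bp
  [107,108): 1 bp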